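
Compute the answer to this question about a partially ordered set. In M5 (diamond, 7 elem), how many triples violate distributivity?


Distributive law: a ^ (b v c) = (a ^ b) v (a ^ c).
Check all 7^3 = 343 ordered triples (a,b,c).
  e.g. a=a1, b=a2, c=a3: lhs=a1 != rhs=0
  e.g. a=a1, b=a2, c=a4: lhs=a1 != rhs=0
Total violating triples: 60


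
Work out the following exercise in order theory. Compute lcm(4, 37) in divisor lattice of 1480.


In a divisor lattice, join = lcm (least common multiple).
gcd(4,37) = 1
lcm(4,37) = 4*37/gcd = 148/1 = 148


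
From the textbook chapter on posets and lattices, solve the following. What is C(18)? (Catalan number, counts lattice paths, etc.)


C(n) = C(2n, n) / (n+1).
C(36, 18) = 9075135300
C(18) = 9075135300 / 19 = 477638700


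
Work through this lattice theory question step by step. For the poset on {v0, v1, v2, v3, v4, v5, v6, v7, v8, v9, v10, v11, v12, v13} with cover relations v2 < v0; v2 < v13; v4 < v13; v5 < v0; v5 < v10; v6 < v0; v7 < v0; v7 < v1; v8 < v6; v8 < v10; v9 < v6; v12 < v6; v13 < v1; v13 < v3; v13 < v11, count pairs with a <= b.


The order relation is {(a,b) : a <= b}, reflexive so it includes (a,a).
Examples: (v0,v0), (v1,v1), (v10,v10), (v11,v11), (v12,v0), ...
Total ordered pairs: 38


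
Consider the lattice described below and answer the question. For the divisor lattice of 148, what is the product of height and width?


Height = length of longest chain minus 1; width = size of largest antichain.
A maximum chain: 1 | 37 | 74 | 148  (height 3).
A maximum antichain: {2, 37}  (width 2).
Product = 3 * 2 = 6


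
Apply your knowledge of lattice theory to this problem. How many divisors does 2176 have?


Divisors of 2176: [1, 2, 4, 8, 16, 17, 32, 34, 64, 68, 128, 136, 272, 544, 1088, 2176]
Count: 16


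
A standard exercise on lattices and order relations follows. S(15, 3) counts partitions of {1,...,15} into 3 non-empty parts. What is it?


S(n,k) = k*S(n-1,k) + S(n-1,k-1).
S(14,3) = 788970, S(14,2) = 8191
S(15,3) = 3*788970 + 8191 = 2366910 + 8191
S(15,3) = 2375101


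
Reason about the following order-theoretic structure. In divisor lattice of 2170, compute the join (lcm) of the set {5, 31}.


In a divisor lattice, join = lcm (least common multiple).
Compute lcm iteratively: start with first element, then lcm(current, next).
Elements: [5, 31]
lcm(5,31) = 155
Final lcm = 155


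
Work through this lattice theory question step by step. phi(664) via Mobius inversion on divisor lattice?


phi(n) = n * prod_{p|n} (1 - 1/p).
Prime divisors of 664: [2, 83]
phi(664) = 664 * (1 - 1/2) * (1 - 1/83)
phi(664) = 328


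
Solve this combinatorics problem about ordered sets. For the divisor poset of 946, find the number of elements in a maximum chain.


A chain is a totally ordered subset; we count the number of elements in a maximum chain.
Compute, for each element x, the size of the longest chain ending at x:
  1: 1
  2: 2
  11: 2
  43: 2
  22: 3
  86: 3
  ...
A maximum chain: 1 < 2 < 22 < 946
Number of elements in the longest chain: 4


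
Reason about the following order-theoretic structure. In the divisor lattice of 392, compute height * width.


Height = length of longest chain minus 1; width = size of largest antichain.
A maximum chain: 1 | 7 | 49 | 98 | 196 | 392  (height 5).
A maximum antichain: {4, 14, 49}  (width 3).
Product = 5 * 3 = 15


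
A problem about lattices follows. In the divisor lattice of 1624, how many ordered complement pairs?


Complement pair (a,b): a meet b = bottom, a join b = top.
Here: gcd(a,b)=1 and lcm(a,b)=1624, i.e. a*b=1624 with a,b coprime.
Pairs found: (1,1624), (7,232), (8,203), (29,56), ... (4 more)
Total ordered pairs: 8


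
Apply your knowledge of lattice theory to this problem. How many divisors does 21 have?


Divisors of 21: [1, 3, 7, 21]
Count: 4


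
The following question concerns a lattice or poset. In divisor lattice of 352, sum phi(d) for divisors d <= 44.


Divisors of 352 up to 44: [1, 2, 4, 8, 11, 16, 22, 32, 44]
phi values: [1, 1, 2, 4, 10, 8, 10, 16, 20]
Sum = 72


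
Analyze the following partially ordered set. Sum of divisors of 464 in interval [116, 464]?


Interval [116,464] in divisors of 464: [116, 232, 464]
Sum = 812


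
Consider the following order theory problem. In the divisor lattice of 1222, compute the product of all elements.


Divisors of 1222: [1, 2, 13, 26, 47, 94, 611, 1222]
Product = n^(d(n)/2) = 1222^(8/2)
Product = 2229897104656


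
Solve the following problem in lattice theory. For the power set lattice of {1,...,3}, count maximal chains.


A maximal chain goes from the minimum element to a maximal element via cover relations.
Counting all min-to-max paths in the cover graph.
Total maximal chains: 6


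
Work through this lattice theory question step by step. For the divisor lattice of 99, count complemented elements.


An element a is complemented if some b has a meet b = bottom, a join b = top.
a is complemented iff gcd(a, n/a)=1, i.e. a is a unitary divisor of 99.
Complemented elements: 1, 9, 11, 99
Count: 4


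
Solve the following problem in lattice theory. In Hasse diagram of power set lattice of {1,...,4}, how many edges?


A cover relation a -< b holds when a < b with no c strictly between.
Cover relations:
  {} -< {1}
  {} -< {2}
  {} -< {3}
  {} -< {4}
  {1} -< {1,2}
  {1} -< {1,3}
  {1} -< {1,4}
  {2} -< {1,2}
  ...24 more
Total: 32


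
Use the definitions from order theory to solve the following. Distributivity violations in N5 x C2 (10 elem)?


Distributive law: a ^ (b v c) = (a ^ b) v (a ^ c).
Check all 10^3 = 1000 ordered triples (a,b,c).
  e.g. a=(b,0), b=(a,0), c=(c,0): lhs=(b,0) != rhs=(a,0)
  e.g. a=(b,0), b=(a,0), c=(c,1): lhs=(b,0) != rhs=(a,0)
Total violating triples: 16


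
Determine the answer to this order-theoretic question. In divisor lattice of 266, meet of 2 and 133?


In a divisor lattice, meet = gcd (greatest common divisor).
By Euclidean algorithm or factoring: gcd(2,133) = 1


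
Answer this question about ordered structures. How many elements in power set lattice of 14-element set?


Power set = 2^n.
2^14 = 16384


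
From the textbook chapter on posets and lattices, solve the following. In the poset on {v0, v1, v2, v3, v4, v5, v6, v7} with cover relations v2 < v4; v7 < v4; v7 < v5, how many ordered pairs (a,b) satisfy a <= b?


The order relation is {(a,b) : a <= b}, reflexive so it includes (a,a).
Examples: (v0,v0), (v1,v1), (v2,v2), (v2,v4), (v3,v3), ...
Total ordered pairs: 11


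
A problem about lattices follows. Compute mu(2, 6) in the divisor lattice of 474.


In a divisor lattice, mu(a,b) = mu(b/a) where mu is the classical Mobius function.
b/a = 6/2 = 3
Prime factorization of 3: primes [3]
3 is squarefree with 1 prime factor(s), so mu(3) = (-1)^1 = -1


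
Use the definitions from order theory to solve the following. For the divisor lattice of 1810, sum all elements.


sigma(n) = sum of divisors.
Divisors of 1810: [1, 2, 5, 10, 181, 362, 905, 1810]
Sum = 3276


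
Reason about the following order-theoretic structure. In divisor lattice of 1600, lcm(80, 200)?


Join=lcm.
gcd(80,200)=40
lcm=400


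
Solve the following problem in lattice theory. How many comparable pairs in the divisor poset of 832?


A comparable pair {a,b} has a < b or b < a in the order.
Count unordered pairs where one element is strictly below the other.
Examples: {1,2}, {1,4}, {1,8}, {1,13}, ...
Total comparable pairs: 70


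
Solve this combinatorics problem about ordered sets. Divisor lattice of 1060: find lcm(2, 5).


In a divisor lattice, join = lcm (least common multiple).
gcd(2,5) = 1
lcm(2,5) = 2*5/gcd = 10/1 = 10


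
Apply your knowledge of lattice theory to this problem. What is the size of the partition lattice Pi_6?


B(n) = number of set partitions of an n-element set.
B(n) satisfies the recurrence: B(n+1) = sum_k C(n,k)*B(k).
B(6) = 203


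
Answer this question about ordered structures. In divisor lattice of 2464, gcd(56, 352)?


Meet=gcd.
gcd(56,352)=8


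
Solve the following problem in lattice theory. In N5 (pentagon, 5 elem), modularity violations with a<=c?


Modular law: if a <= c then a v (b ^ c) = (a v b) ^ c.
Check all triples (a,b,c) with a <= c among 5 elements.
  e.g. a=a, b=c, c=b: lhs=a != rhs=b
Total violating triples: 1


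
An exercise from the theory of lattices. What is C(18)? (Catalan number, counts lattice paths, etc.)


C(n) = C(2n, n) / (n+1).
C(36, 18) = 9075135300
C(18) = 9075135300 / 19 = 477638700


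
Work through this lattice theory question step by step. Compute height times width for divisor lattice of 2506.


Height = length of longest chain minus 1; width = size of largest antichain.
A maximum chain: 1 | 179 | 1253 | 2506  (height 3).
A maximum antichain: {2, 7, 179}  (width 3).
Product = 3 * 3 = 9


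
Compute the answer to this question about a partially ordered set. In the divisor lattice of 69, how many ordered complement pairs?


Complement pair (a,b): a meet b = bottom, a join b = top.
Here: gcd(a,b)=1 and lcm(a,b)=69, i.e. a*b=69 with a,b coprime.
Pairs found: (1,69), (3,23), (23,3), (69,1)
Total ordered pairs: 4


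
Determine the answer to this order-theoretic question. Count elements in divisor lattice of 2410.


Divisors of 2410: [1, 2, 5, 10, 241, 482, 1205, 2410]
Count: 8


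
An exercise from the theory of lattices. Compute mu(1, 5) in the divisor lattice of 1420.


In a divisor lattice, mu(a,b) = mu(b/a) where mu is the classical Mobius function.
b/a = 5/1 = 5
Prime factorization of 5: primes [5]
5 is squarefree with 1 prime factor(s), so mu(5) = (-1)^1 = -1


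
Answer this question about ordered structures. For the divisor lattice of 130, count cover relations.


A cover relation a -< b holds when a < b with no c strictly between.
Cover relations:
  1 -< 2
  1 -< 5
  1 -< 13
  2 -< 10
  2 -< 26
  5 -< 10
  5 -< 65
  10 -< 130
  ...4 more
Total: 12


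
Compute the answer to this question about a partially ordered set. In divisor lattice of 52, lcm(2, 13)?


Join=lcm.
gcd(2,13)=1
lcm=26


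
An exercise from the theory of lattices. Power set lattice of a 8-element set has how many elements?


Power set = 2^n.
2^8 = 256


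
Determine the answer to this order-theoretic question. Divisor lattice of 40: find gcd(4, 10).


In a divisor lattice, meet = gcd (greatest common divisor).
By Euclidean algorithm or factoring: gcd(4,10) = 2


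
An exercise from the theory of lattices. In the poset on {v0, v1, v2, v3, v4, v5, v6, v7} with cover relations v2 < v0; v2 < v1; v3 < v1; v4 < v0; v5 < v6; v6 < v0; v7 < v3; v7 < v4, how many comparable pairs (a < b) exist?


A comparable pair {a,b} has a < b or b < a in the order.
Count unordered pairs where one element is strictly below the other.
Examples: {v0,v2}, {v0,v4}, {v0,v5}, {v0,v6}, ...
Total comparable pairs: 11


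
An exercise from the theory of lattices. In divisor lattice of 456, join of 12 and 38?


In a divisor lattice, join = lcm (least common multiple).
gcd(12,38) = 2
lcm(12,38) = 12*38/gcd = 456/2 = 228


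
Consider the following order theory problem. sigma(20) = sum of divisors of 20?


sigma(n) = sum of divisors.
Divisors of 20: [1, 2, 4, 5, 10, 20]
Sum = 42


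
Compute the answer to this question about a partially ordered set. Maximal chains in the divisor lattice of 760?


A maximal chain goes from the minimum element to a maximal element via cover relations.
Counting all min-to-max paths in the cover graph.
Total maximal chains: 20


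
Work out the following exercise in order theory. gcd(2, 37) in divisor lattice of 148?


Meet=gcd.
gcd(2,37)=1


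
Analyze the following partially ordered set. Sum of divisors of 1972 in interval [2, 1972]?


Interval [2,1972] in divisors of 1972: [2, 4, 34, 58, 68, 116, 986, 1972]
Sum = 3240


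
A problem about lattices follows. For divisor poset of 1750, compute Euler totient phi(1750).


phi(n) = n * prod_{p|n} (1 - 1/p).
Prime divisors of 1750: [2, 5, 7]
phi(1750) = 1750 * (1 - 1/2) * (1 - 1/5) * (1 - 1/7)
phi(1750) = 600


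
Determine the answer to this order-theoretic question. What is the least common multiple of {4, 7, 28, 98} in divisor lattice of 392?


In a divisor lattice, join = lcm (least common multiple).
Compute lcm iteratively: start with first element, then lcm(current, next).
Elements: [4, 7, 28, 98]
lcm(4,7) = 28
lcm(28,28) = 28
lcm(28,98) = 196
Final lcm = 196


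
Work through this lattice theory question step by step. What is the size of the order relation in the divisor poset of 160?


The order relation is {(a,b) : a <= b}, reflexive so it includes (a,a).
Examples: (1,1), (1,10), (1,16), (1,160), (1,2), ...
Total ordered pairs: 63


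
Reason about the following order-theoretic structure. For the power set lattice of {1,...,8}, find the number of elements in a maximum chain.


A chain is a totally ordered subset; we count the number of elements in a maximum chain.
Compute, for each element x, the size of the longest chain ending at x:
  {}: 1
  {1}: 2
  {2}: 2
  {3}: 2
  {4}: 2
  {5}: 2
  ...
A maximum chain: {} < {1} < {1,2} < {1,2,3} < {1,2,3,4} < {1,2,3,4,5} < {1,2,3,4,5,6} < {1,2,3,4,5,6,7} < {1,2,3,4,5,6,7,8}
Number of elements in the longest chain: 9


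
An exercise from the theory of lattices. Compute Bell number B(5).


B(n) = number of set partitions of an n-element set.
B(n) satisfies the recurrence: B(n+1) = sum_k C(n,k)*B(k).
B(5) = 52


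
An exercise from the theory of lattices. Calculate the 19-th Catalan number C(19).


C(n) = C(2n, n) / (n+1).
C(38, 19) = 35345263800
C(19) = 35345263800 / 20 = 1767263190


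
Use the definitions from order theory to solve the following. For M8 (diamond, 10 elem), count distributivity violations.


Distributive law: a ^ (b v c) = (a ^ b) v (a ^ c).
Check all 10^3 = 1000 ordered triples (a,b,c).
  e.g. a=a1, b=a2, c=a3: lhs=a1 != rhs=0
  e.g. a=a1, b=a2, c=a4: lhs=a1 != rhs=0
Total violating triples: 336


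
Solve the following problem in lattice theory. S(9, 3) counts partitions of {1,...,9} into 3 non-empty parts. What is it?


S(n,k) = k*S(n-1,k) + S(n-1,k-1).
S(8,3) = 966, S(8,2) = 127
S(9,3) = 3*966 + 127 = 2898 + 127
S(9,3) = 3025


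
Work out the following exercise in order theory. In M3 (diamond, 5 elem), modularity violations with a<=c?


Modular law: if a <= c then a v (b ^ c) = (a v b) ^ c.
Check all triples (a,b,c) with a <= c among 5 elements.
This lattice is modular (diamonds M_m and their chain-products are modular).
Total violating triples: 0


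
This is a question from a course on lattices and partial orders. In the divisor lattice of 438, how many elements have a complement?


An element a is complemented if some b has a meet b = bottom, a join b = top.
a is complemented iff gcd(a, n/a)=1, i.e. a is a unitary divisor of 438.
Complemented elements: 1, 2, 3, 6, 73, 146, ... (2 more)
Count: 8


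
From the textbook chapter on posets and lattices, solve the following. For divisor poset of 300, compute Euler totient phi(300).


phi(n) = n * prod_{p|n} (1 - 1/p).
Prime divisors of 300: [2, 3, 5]
phi(300) = 300 * (1 - 1/2) * (1 - 1/3) * (1 - 1/5)
phi(300) = 80


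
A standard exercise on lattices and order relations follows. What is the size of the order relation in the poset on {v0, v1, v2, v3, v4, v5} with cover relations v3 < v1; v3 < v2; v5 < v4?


The order relation is {(a,b) : a <= b}, reflexive so it includes (a,a).
Examples: (v0,v0), (v1,v1), (v2,v2), (v3,v1), (v3,v2), ...
Total ordered pairs: 9


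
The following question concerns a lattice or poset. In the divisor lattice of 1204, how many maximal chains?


A maximal chain goes from the minimum element to a maximal element via cover relations.
Counting all min-to-max paths in the cover graph.
Total maximal chains: 12


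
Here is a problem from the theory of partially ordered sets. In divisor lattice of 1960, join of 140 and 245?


In a divisor lattice, join = lcm (least common multiple).
gcd(140,245) = 35
lcm(140,245) = 140*245/gcd = 34300/35 = 980


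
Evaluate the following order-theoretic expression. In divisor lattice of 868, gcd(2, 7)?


Meet=gcd.
gcd(2,7)=1


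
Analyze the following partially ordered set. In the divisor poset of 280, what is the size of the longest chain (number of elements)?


A chain is a totally ordered subset; we count the number of elements in a maximum chain.
Compute, for each element x, the size of the longest chain ending at x:
  1: 1
  2: 2
  5: 2
  7: 2
  4: 3
  8: 4
  ...
A maximum chain: 1 < 2 < 4 < 8 < 40 < 280
Number of elements in the longest chain: 6


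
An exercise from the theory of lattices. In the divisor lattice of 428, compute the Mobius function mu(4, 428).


In a divisor lattice, mu(a,b) = mu(b/a) where mu is the classical Mobius function.
b/a = 428/4 = 107
Prime factorization of 107: primes [107]
107 is squarefree with 1 prime factor(s), so mu(107) = (-1)^1 = -1


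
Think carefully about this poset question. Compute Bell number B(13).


B(n) = number of set partitions of an n-element set.
B(n) satisfies the recurrence: B(n+1) = sum_k C(n,k)*B(k).
B(13) = 27644437


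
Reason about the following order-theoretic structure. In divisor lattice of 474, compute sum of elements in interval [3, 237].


Interval [3,237] in divisors of 474: [3, 237]
Sum = 240


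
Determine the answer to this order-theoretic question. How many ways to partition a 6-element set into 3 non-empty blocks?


S(n,k) = k*S(n-1,k) + S(n-1,k-1).
S(5,3) = 25, S(5,2) = 15
S(6,3) = 3*25 + 15 = 75 + 15
S(6,3) = 90


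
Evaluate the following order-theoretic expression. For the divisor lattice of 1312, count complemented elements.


An element a is complemented if some b has a meet b = bottom, a join b = top.
a is complemented iff gcd(a, n/a)=1, i.e. a is a unitary divisor of 1312.
Complemented elements: 1, 32, 41, 1312
Count: 4


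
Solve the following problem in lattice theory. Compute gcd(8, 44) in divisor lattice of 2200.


In a divisor lattice, meet = gcd (greatest common divisor).
By Euclidean algorithm or factoring: gcd(8,44) = 4


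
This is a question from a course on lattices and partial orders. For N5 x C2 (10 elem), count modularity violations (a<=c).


Modular law: if a <= c then a v (b ^ c) = (a v b) ^ c.
Check all triples (a,b,c) with a <= c among 10 elements.
  e.g. a=(a,0), b=(c,0), c=(b,0): lhs=(a,0) != rhs=(b,0)
  e.g. a=(a,0), b=(c,1), c=(b,0): lhs=(a,0) != rhs=(b,0)
Total violating triples: 6


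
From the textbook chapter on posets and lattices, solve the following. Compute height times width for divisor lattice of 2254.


Height = length of longest chain minus 1; width = size of largest antichain.
A maximum chain: 1 | 23 | 161 | 1127 | 2254  (height 4).
A maximum antichain: {14, 46, 49, 161}  (width 4).
Product = 4 * 4 = 16


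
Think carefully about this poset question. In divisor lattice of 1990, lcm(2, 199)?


Join=lcm.
gcd(2,199)=1
lcm=398


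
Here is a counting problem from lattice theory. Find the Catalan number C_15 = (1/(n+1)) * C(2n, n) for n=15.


C(n) = C(2n, n) / (n+1).
C(30, 15) = 155117520
C(15) = 155117520 / 16 = 9694845


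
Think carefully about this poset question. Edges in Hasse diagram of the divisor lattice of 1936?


A cover relation a -< b holds when a < b with no c strictly between.
Cover relations:
  1 -< 2
  1 -< 11
  2 -< 4
  2 -< 22
  4 -< 8
  4 -< 44
  8 -< 16
  8 -< 88
  ...14 more
Total: 22


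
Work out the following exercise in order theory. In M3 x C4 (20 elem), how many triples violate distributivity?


Distributive law: a ^ (b v c) = (a ^ b) v (a ^ c).
Check all 20^3 = 8000 ordered triples (a,b,c).
  e.g. a=(a1,0), b=(a2,0), c=(a3,0): lhs=(a1,0) != rhs=(0,0)
  e.g. a=(a1,0), b=(a2,0), c=(a3,1): lhs=(a1,0) != rhs=(0,0)
Total violating triples: 384


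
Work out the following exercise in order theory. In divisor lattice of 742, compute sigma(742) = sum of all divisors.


sigma(n) = sum of divisors.
Divisors of 742: [1, 2, 7, 14, 53, 106, 371, 742]
Sum = 1296


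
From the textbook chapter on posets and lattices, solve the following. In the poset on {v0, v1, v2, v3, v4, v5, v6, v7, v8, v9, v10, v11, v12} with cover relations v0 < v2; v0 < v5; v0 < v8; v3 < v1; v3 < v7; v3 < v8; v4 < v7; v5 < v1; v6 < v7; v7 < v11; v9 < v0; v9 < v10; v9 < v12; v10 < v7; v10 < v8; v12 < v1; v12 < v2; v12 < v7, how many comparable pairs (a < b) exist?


A comparable pair {a,b} has a < b or b < a in the order.
Count unordered pairs where one element is strictly below the other.
Examples: {v0,v1}, {v0,v2}, {v0,v5}, {v0,v8}, ...
Total comparable pairs: 30


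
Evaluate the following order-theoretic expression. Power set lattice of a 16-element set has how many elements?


Power set = 2^n.
2^16 = 65536


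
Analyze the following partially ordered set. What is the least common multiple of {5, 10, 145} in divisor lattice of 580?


In a divisor lattice, join = lcm (least common multiple).
Compute lcm iteratively: start with first element, then lcm(current, next).
Elements: [5, 10, 145]
lcm(5,10) = 10
lcm(10,145) = 290
Final lcm = 290


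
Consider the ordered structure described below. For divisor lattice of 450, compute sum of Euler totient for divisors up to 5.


Divisors of 450 up to 5: [1, 2, 3, 5]
phi values: [1, 1, 2, 4]
Sum = 8


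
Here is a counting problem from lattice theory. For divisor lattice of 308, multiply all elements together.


Divisors of 308: [1, 2, 4, 7, 11, 14, 22, 28, 44, 77, 154, 308]
Product = n^(d(n)/2) = 308^(12/2)
Product = 853698068844544


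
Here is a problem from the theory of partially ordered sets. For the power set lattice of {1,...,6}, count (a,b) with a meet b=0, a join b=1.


Complement pair (a,b): a meet b = bottom, a join b = top.
Here: A intersect B = {} and A union B = {1,...,6}.
Pairs found: ({},{1,2,3,4,5,6}), ({1},{2,3,4,5,6}), ({2},{1,3,4,5,6}), ({3},{1,2,4,5,6}), ... (60 more)
Total ordered pairs: 64


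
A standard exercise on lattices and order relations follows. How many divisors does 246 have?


Divisors of 246: [1, 2, 3, 6, 41, 82, 123, 246]
Count: 8


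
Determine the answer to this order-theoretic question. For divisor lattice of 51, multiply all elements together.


Divisors of 51: [1, 3, 17, 51]
Product = n^(d(n)/2) = 51^(4/2)
Product = 2601


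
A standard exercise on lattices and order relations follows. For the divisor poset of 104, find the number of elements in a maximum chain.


A chain is a totally ordered subset; we count the number of elements in a maximum chain.
Compute, for each element x, the size of the longest chain ending at x:
  1: 1
  2: 2
  13: 2
  4: 3
  8: 4
  26: 3
  ...
A maximum chain: 1 < 2 < 4 < 8 < 104
Number of elements in the longest chain: 5


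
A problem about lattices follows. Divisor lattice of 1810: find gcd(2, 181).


In a divisor lattice, meet = gcd (greatest common divisor).
By Euclidean algorithm or factoring: gcd(2,181) = 1


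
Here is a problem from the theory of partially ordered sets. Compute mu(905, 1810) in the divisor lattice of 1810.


In a divisor lattice, mu(a,b) = mu(b/a) where mu is the classical Mobius function.
b/a = 1810/905 = 2
Prime factorization of 2: primes [2]
2 is squarefree with 1 prime factor(s), so mu(2) = (-1)^1 = -1


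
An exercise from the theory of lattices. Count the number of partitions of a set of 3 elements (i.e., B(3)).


B(n) = number of set partitions of an n-element set.
B(n) satisfies the recurrence: B(n+1) = sum_k C(n,k)*B(k).
B(3) = 5


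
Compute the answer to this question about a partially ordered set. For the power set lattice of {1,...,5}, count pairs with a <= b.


The order relation is {(a,b) : a <= b}, reflexive so it includes (a,a).
Examples: ({},{}), ({},{1,2}), ({},{1,2,3}), ({},{1,2,3,4}), ({},{1,2,3,4,5}), ...
Total ordered pairs: 243


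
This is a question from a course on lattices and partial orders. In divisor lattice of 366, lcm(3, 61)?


Join=lcm.
gcd(3,61)=1
lcm=183


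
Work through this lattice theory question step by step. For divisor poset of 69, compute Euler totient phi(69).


phi(n) = n * prod_{p|n} (1 - 1/p).
Prime divisors of 69: [3, 23]
phi(69) = 69 * (1 - 1/3) * (1 - 1/23)
phi(69) = 44


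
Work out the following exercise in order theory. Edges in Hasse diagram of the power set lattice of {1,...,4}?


A cover relation a -< b holds when a < b with no c strictly between.
Cover relations:
  {} -< {1}
  {} -< {2}
  {} -< {3}
  {} -< {4}
  {1} -< {1,2}
  {1} -< {1,3}
  {1} -< {1,4}
  {2} -< {1,2}
  ...24 more
Total: 32


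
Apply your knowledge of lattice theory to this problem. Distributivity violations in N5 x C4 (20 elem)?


Distributive law: a ^ (b v c) = (a ^ b) v (a ^ c).
Check all 20^3 = 8000 ordered triples (a,b,c).
  e.g. a=(b,0), b=(a,0), c=(c,0): lhs=(b,0) != rhs=(a,0)
  e.g. a=(b,0), b=(a,0), c=(c,1): lhs=(b,0) != rhs=(a,0)
Total violating triples: 128


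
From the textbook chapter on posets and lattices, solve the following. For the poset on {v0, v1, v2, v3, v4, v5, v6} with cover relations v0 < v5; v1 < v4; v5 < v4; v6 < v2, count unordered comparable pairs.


A comparable pair {a,b} has a < b or b < a in the order.
Count unordered pairs where one element is strictly below the other.
Examples: {v0,v4}, {v0,v5}, {v1,v4}, {v2,v6}, ...
Total comparable pairs: 5


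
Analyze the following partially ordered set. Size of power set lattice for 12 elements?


Power set = 2^n.
2^12 = 4096


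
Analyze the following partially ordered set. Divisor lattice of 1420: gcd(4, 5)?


Meet=gcd.
gcd(4,5)=1


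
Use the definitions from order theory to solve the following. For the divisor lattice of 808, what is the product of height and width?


Height = length of longest chain minus 1; width = size of largest antichain.
A maximum chain: 1 | 101 | 202 | 404 | 808  (height 4).
A maximum antichain: {2, 101}  (width 2).
Product = 4 * 2 = 8


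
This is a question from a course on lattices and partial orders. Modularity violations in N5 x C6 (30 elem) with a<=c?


Modular law: if a <= c then a v (b ^ c) = (a v b) ^ c.
Check all triples (a,b,c) with a <= c among 30 elements.
  e.g. a=(a,0), b=(c,0), c=(b,0): lhs=(a,0) != rhs=(b,0)
  e.g. a=(a,0), b=(c,1), c=(b,0): lhs=(a,0) != rhs=(b,0)
Total violating triples: 126


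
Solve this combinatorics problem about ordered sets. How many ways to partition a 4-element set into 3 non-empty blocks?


S(n,k) = k*S(n-1,k) + S(n-1,k-1).
S(3,3) = 1, S(3,2) = 3
S(4,3) = 3*1 + 3 = 3 + 3
S(4,3) = 6


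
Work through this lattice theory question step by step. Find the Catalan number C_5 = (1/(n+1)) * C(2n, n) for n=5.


C(n) = C(2n, n) / (n+1).
C(10, 5) = 252
C(5) = 252 / 6 = 42


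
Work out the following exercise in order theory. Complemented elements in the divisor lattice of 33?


An element a is complemented if some b has a meet b = bottom, a join b = top.
a is complemented iff gcd(a, n/a)=1, i.e. a is a unitary divisor of 33.
Complemented elements: 1, 3, 11, 33
Count: 4


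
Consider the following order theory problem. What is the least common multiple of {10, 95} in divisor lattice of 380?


In a divisor lattice, join = lcm (least common multiple).
Compute lcm iteratively: start with first element, then lcm(current, next).
Elements: [10, 95]
lcm(10,95) = 190
Final lcm = 190


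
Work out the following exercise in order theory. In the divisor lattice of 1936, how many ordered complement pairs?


Complement pair (a,b): a meet b = bottom, a join b = top.
Here: gcd(a,b)=1 and lcm(a,b)=1936, i.e. a*b=1936 with a,b coprime.
Pairs found: (1,1936), (16,121), (121,16), (1936,1)
Total ordered pairs: 4


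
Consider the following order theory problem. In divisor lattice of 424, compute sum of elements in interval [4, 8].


Interval [4,8] in divisors of 424: [4, 8]
Sum = 12


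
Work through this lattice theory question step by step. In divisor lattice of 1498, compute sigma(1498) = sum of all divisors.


sigma(n) = sum of divisors.
Divisors of 1498: [1, 2, 7, 14, 107, 214, 749, 1498]
Sum = 2592


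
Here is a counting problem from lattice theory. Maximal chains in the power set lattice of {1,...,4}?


A maximal chain goes from the minimum element to a maximal element via cover relations.
Counting all min-to-max paths in the cover graph.
Total maximal chains: 24


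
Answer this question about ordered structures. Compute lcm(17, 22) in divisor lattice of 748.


In a divisor lattice, join = lcm (least common multiple).
gcd(17,22) = 1
lcm(17,22) = 17*22/gcd = 374/1 = 374


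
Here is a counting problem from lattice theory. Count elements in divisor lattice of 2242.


Divisors of 2242: [1, 2, 19, 38, 59, 118, 1121, 2242]
Count: 8


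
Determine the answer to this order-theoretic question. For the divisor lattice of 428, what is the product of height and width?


Height = length of longest chain minus 1; width = size of largest antichain.
A maximum chain: 1 | 107 | 214 | 428  (height 3).
A maximum antichain: {2, 107}  (width 2).
Product = 3 * 2 = 6


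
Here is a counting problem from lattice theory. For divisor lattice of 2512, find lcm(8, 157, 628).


In a divisor lattice, join = lcm (least common multiple).
Compute lcm iteratively: start with first element, then lcm(current, next).
Elements: [8, 157, 628]
lcm(8,157) = 1256
lcm(1256,628) = 1256
Final lcm = 1256


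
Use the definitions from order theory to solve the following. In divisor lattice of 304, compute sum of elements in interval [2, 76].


Interval [2,76] in divisors of 304: [2, 4, 38, 76]
Sum = 120


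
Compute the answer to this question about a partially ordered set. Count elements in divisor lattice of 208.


Divisors of 208: [1, 2, 4, 8, 13, 16, 26, 52, 104, 208]
Count: 10


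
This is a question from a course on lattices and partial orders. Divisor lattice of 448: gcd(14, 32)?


Meet=gcd.
gcd(14,32)=2


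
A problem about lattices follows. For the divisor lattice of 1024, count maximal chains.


A maximal chain goes from the minimum element to a maximal element via cover relations.
Counting all min-to-max paths in the cover graph.
Total maximal chains: 1


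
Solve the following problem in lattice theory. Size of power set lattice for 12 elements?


Power set = 2^n.
2^12 = 4096


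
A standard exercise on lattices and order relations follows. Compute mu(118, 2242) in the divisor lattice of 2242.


In a divisor lattice, mu(a,b) = mu(b/a) where mu is the classical Mobius function.
b/a = 2242/118 = 19
Prime factorization of 19: primes [19]
19 is squarefree with 1 prime factor(s), so mu(19) = (-1)^1 = -1


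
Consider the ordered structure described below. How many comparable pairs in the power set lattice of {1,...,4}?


A comparable pair {a,b} has a < b or b < a in the order.
Count unordered pairs where one element is strictly below the other.
Examples: {{},{1}}, {{},{2}}, {{},{3}}, {{},{4}}, ...
Total comparable pairs: 65


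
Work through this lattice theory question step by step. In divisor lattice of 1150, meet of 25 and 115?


In a divisor lattice, meet = gcd (greatest common divisor).
By Euclidean algorithm or factoring: gcd(25,115) = 5


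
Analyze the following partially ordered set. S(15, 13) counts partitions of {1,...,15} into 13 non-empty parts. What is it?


S(n,k) = k*S(n-1,k) + S(n-1,k-1).
S(14,13) = 91, S(14,12) = 3367
S(15,13) = 13*91 + 3367 = 1183 + 3367
S(15,13) = 4550


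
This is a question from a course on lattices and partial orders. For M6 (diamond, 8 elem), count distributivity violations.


Distributive law: a ^ (b v c) = (a ^ b) v (a ^ c).
Check all 8^3 = 512 ordered triples (a,b,c).
  e.g. a=a1, b=a2, c=a3: lhs=a1 != rhs=0
  e.g. a=a1, b=a2, c=a4: lhs=a1 != rhs=0
Total violating triples: 120


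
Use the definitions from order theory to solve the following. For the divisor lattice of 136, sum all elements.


sigma(n) = sum of divisors.
Divisors of 136: [1, 2, 4, 8, 17, 34, 68, 136]
Sum = 270


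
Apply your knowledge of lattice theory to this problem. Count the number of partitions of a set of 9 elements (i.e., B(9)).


B(n) = number of set partitions of an n-element set.
B(n) satisfies the recurrence: B(n+1) = sum_k C(n,k)*B(k).
B(9) = 21147


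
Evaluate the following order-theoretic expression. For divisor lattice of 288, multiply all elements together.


Divisors of 288: [1, 2, 3, 4, 6, 8, 9, 12, 16, 18, 24, 32, 36, 48, 72, 96, 144, 288]
Product = n^(d(n)/2) = 288^(18/2)
Product = 13631146639813244878848


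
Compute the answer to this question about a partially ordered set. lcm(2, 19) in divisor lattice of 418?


Join=lcm.
gcd(2,19)=1
lcm=38


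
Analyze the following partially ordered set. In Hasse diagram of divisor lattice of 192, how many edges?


A cover relation a -< b holds when a < b with no c strictly between.
Cover relations:
  1 -< 2
  1 -< 3
  2 -< 4
  2 -< 6
  3 -< 6
  4 -< 8
  4 -< 12
  6 -< 12
  ...11 more
Total: 19


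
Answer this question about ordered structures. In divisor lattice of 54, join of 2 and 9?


In a divisor lattice, join = lcm (least common multiple).
gcd(2,9) = 1
lcm(2,9) = 2*9/gcd = 18/1 = 18


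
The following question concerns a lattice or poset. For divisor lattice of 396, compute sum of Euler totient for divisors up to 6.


Divisors of 396 up to 6: [1, 2, 3, 4, 6]
phi values: [1, 1, 2, 2, 2]
Sum = 8


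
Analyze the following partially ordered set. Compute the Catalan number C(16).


C(n) = C(2n, n) / (n+1).
C(32, 16) = 601080390
C(16) = 601080390 / 17 = 35357670


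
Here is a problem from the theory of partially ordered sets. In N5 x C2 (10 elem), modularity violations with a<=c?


Modular law: if a <= c then a v (b ^ c) = (a v b) ^ c.
Check all triples (a,b,c) with a <= c among 10 elements.
  e.g. a=(a,0), b=(c,0), c=(b,0): lhs=(a,0) != rhs=(b,0)
  e.g. a=(a,0), b=(c,1), c=(b,0): lhs=(a,0) != rhs=(b,0)
Total violating triples: 6


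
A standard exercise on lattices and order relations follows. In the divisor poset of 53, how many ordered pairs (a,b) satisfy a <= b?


The order relation is {(a,b) : a <= b}, reflexive so it includes (a,a).
Examples: (1,1), (1,53), (53,53)
Total ordered pairs: 3


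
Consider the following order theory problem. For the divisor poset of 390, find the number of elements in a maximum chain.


A chain is a totally ordered subset; we count the number of elements in a maximum chain.
Compute, for each element x, the size of the longest chain ending at x:
  1: 1
  2: 2
  3: 2
  5: 2
  13: 2
  6: 3
  ...
A maximum chain: 1 < 2 < 6 < 30 < 390
Number of elements in the longest chain: 5


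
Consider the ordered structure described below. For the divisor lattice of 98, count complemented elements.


An element a is complemented if some b has a meet b = bottom, a join b = top.
a is complemented iff gcd(a, n/a)=1, i.e. a is a unitary divisor of 98.
Complemented elements: 1, 2, 49, 98
Count: 4


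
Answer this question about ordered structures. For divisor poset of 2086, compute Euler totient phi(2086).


phi(n) = n * prod_{p|n} (1 - 1/p).
Prime divisors of 2086: [2, 7, 149]
phi(2086) = 2086 * (1 - 1/2) * (1 - 1/7) * (1 - 1/149)
phi(2086) = 888


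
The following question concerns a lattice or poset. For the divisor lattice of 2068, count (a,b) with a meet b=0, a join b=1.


Complement pair (a,b): a meet b = bottom, a join b = top.
Here: gcd(a,b)=1 and lcm(a,b)=2068, i.e. a*b=2068 with a,b coprime.
Pairs found: (1,2068), (4,517), (11,188), (44,47), ... (4 more)
Total ordered pairs: 8


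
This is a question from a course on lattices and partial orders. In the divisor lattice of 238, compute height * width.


Height = length of longest chain minus 1; width = size of largest antichain.
A maximum chain: 1 | 17 | 119 | 238  (height 3).
A maximum antichain: {2, 7, 17}  (width 3).
Product = 3 * 3 = 9


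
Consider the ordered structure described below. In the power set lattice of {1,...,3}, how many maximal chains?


A maximal chain goes from the minimum element to a maximal element via cover relations.
Counting all min-to-max paths in the cover graph.
Total maximal chains: 6


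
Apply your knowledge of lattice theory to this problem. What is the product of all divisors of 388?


Divisors of 388: [1, 2, 4, 97, 194, 388]
Product = n^(d(n)/2) = 388^(6/2)
Product = 58411072


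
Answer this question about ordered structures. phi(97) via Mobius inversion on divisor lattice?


phi(n) = n * prod_{p|n} (1 - 1/p).
Prime divisors of 97: [97]
phi(97) = 97 * (1 - 1/97)
phi(97) = 96


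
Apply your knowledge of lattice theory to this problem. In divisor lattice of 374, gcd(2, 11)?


Meet=gcd.
gcd(2,11)=1


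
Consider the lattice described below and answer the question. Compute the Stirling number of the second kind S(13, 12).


S(n,k) = k*S(n-1,k) + S(n-1,k-1).
S(12,12) = 1, S(12,11) = 66
S(13,12) = 12*1 + 66 = 12 + 66
S(13,12) = 78


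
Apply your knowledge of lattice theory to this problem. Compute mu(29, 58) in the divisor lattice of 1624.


In a divisor lattice, mu(a,b) = mu(b/a) where mu is the classical Mobius function.
b/a = 58/29 = 2
Prime factorization of 2: primes [2]
2 is squarefree with 1 prime factor(s), so mu(2) = (-1)^1 = -1


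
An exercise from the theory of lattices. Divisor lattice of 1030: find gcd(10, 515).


In a divisor lattice, meet = gcd (greatest common divisor).
By Euclidean algorithm or factoring: gcd(10,515) = 5


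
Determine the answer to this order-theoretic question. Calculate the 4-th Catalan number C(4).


C(n) = C(2n, n) / (n+1).
C(8, 4) = 70
C(4) = 70 / 5 = 14


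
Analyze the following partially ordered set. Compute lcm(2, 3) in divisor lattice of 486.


In a divisor lattice, join = lcm (least common multiple).
gcd(2,3) = 1
lcm(2,3) = 2*3/gcd = 6/1 = 6


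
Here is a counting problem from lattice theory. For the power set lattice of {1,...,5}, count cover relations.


A cover relation a -< b holds when a < b with no c strictly between.
Cover relations:
  {} -< {1}
  {} -< {2}
  {} -< {3}
  {} -< {4}
  {} -< {5}
  {1} -< {1,2}
  {1} -< {1,3}
  {1} -< {1,4}
  ...72 more
Total: 80


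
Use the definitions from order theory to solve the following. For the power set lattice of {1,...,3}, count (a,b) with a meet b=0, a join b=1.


Complement pair (a,b): a meet b = bottom, a join b = top.
Here: A intersect B = {} and A union B = {1,...,3}.
Pairs found: ({},{1,2,3}), ({1},{2,3}), ({2},{1,3}), ({3},{1,2}), ... (4 more)
Total ordered pairs: 8


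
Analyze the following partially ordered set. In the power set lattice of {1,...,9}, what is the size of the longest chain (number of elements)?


A chain is a totally ordered subset; we count the number of elements in a maximum chain.
Compute, for each element x, the size of the longest chain ending at x:
  {}: 1
  {1}: 2
  {2}: 2
  {3}: 2
  {4}: 2
  {5}: 2
  ...
A maximum chain: {} < {1} < {1,2} < {1,2,3} < {1,2,3,4} < {1,2,3,4,5} < {1,2,3,4,5,6} < {1,2,3,4,5,6,7} < {1,2,3,4,5,6,7,8} < {1,2,3,4,5,6,7,8,9}
Number of elements in the longest chain: 10


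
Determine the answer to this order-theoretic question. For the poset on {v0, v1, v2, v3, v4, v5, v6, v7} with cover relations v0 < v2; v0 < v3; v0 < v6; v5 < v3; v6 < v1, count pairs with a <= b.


The order relation is {(a,b) : a <= b}, reflexive so it includes (a,a).
Examples: (v0,v0), (v0,v1), (v0,v2), (v0,v3), (v0,v6), ...
Total ordered pairs: 14


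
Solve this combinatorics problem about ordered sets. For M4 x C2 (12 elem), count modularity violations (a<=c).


Modular law: if a <= c then a v (b ^ c) = (a v b) ^ c.
Check all triples (a,b,c) with a <= c among 12 elements.
This lattice is modular (diamonds M_m and their chain-products are modular).
Total violating triples: 0
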